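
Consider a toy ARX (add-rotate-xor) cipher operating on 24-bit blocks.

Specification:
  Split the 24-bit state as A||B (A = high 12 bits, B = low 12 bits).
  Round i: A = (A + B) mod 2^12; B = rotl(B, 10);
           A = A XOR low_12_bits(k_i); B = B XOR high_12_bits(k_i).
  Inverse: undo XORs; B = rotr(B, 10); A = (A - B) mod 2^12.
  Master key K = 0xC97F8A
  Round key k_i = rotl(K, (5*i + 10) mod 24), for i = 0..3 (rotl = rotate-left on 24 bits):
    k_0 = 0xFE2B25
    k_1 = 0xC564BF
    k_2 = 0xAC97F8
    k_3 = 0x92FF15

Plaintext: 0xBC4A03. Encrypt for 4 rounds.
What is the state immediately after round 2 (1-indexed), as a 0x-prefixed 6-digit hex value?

0x4FB40E

s_0 = plaintext = 0xBC4A03
s_1 = Round(s_0, k_0) = 0xEE2162
s_2 = Round(s_1, k_1) = 0x4FB40E
s_3 = Round(s_2, k_2) = 0xEF13CA
s_4 = Round(s_3, k_3) = 0xDAE1DD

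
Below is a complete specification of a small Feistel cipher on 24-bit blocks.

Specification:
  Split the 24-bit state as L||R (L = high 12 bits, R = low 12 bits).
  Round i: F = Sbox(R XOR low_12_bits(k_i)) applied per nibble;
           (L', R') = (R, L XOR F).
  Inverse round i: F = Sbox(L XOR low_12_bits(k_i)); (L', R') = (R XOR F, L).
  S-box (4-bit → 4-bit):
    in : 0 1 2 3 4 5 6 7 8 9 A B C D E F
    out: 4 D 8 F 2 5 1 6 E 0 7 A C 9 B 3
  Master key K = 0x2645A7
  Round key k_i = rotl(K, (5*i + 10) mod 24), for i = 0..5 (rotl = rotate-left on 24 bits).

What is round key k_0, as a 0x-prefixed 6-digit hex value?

K = 0x2645A7
k_0 = rotl(K, (5*0+10) mod 24) = rotl(K, 10) = 0x169C99

0x169C99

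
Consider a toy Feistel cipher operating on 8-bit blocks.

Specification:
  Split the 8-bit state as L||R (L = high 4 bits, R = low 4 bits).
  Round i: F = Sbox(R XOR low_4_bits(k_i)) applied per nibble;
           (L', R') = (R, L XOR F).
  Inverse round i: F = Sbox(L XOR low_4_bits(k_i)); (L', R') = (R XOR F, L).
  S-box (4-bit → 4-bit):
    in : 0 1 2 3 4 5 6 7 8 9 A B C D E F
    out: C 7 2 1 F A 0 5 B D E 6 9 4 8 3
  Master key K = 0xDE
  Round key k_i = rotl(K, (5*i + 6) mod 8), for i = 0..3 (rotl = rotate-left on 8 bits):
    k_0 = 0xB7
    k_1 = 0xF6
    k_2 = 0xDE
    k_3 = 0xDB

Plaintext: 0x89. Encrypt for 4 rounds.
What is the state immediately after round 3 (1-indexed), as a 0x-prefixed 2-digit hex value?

s_0 = plaintext = 0x89
s_1 = Round(s_0, k_0) = 0x90
s_2 = Round(s_1, k_1) = 0x09
s_3 = Round(s_2, k_2) = 0x95
s_4 = Round(s_3, k_3) = 0x51

0x95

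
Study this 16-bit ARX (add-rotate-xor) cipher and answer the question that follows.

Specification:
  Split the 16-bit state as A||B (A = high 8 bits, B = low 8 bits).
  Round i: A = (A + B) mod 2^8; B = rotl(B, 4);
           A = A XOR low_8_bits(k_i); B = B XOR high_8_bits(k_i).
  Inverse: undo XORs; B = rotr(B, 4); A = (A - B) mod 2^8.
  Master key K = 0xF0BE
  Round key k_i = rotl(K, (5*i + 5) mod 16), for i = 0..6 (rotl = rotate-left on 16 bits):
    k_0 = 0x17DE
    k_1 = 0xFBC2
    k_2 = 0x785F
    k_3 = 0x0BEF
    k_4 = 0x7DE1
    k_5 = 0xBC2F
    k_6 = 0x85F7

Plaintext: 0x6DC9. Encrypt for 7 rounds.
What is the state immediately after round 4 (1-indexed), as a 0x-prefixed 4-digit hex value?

0x18CF

s_0 = plaintext = 0x6DC9
s_1 = Round(s_0, k_0) = 0xE88B
s_2 = Round(s_1, k_1) = 0xB143
s_3 = Round(s_2, k_2) = 0xAB4C
s_4 = Round(s_3, k_3) = 0x18CF
s_5 = Round(s_4, k_4) = 0x0681
s_6 = Round(s_5, k_5) = 0xA8A4
s_7 = Round(s_6, k_6) = 0xBBCF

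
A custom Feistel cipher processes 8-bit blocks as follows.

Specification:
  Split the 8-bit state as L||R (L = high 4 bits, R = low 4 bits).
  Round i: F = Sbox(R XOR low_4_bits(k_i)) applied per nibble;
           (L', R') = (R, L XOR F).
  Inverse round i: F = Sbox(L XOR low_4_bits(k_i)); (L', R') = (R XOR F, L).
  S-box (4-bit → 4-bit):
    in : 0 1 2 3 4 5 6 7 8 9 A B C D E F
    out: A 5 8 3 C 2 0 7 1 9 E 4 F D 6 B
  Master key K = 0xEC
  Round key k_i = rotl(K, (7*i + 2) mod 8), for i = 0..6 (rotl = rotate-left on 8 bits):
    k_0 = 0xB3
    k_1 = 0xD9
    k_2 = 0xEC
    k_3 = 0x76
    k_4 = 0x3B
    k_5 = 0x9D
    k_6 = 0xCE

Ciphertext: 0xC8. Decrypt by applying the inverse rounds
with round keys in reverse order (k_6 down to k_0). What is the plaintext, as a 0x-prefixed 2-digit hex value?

0x91

s_0 = ciphertext = 0xC8
s_1 = InvRound(s_0, k_6) = 0x0C
s_2 = InvRound(s_1, k_5) = 0x10
s_3 = InvRound(s_2, k_4) = 0xE1
s_4 = InvRound(s_3, k_3) = 0x0E
s_5 = InvRound(s_4, k_2) = 0x10
s_6 = InvRound(s_5, k_1) = 0x11
s_7 = InvRound(s_6, k_0) = 0x91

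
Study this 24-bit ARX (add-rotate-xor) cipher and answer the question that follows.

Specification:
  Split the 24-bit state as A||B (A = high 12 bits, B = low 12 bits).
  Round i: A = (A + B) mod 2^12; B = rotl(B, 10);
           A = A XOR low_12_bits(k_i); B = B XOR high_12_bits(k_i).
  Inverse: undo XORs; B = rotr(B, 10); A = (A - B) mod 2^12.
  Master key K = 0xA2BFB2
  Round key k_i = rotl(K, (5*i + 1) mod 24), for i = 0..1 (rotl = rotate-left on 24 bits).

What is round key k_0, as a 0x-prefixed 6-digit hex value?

K = 0xA2BFB2
k_0 = rotl(K, (5*0+1) mod 24) = rotl(K, 1) = 0x457F65

0x457F65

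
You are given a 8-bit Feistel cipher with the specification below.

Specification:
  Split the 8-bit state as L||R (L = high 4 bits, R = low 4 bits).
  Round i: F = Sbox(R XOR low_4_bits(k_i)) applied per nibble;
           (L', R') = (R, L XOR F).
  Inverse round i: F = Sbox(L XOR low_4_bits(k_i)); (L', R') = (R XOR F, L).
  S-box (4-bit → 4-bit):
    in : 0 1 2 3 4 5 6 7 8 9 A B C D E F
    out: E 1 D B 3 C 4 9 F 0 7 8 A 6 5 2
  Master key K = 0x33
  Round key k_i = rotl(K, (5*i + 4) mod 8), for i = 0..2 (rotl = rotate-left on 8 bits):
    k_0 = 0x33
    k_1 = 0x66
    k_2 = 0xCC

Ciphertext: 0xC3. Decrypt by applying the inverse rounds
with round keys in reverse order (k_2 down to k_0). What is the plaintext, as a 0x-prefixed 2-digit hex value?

s_0 = ciphertext = 0xC3
s_1 = InvRound(s_0, k_2) = 0xDC
s_2 = InvRound(s_1, k_1) = 0x4D
s_3 = InvRound(s_2, k_0) = 0x44

0x44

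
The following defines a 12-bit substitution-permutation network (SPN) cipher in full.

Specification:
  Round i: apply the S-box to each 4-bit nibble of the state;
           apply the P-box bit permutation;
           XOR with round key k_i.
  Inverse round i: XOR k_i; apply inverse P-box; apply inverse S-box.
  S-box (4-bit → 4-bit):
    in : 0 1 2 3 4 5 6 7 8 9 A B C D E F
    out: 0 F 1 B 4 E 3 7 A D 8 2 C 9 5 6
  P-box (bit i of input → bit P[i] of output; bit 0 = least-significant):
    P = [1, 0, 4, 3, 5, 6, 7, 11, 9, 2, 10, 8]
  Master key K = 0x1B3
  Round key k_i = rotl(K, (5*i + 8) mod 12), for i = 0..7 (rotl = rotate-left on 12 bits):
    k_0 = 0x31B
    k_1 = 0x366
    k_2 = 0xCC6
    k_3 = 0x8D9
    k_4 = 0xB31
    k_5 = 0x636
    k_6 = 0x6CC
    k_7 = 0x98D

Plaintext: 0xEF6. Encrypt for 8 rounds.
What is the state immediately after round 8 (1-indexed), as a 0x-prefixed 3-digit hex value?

s_0 = plaintext = 0xEF6
s_1 = Round(s_0, k_0) = 0x5D8
s_2 = Round(s_1, k_1) = 0xE4B
s_3 = Round(s_2, k_2) = 0xA47
s_4 = Round(s_3, k_3) = 0x94A
s_5 = Round(s_4, k_4) = 0xCB9
s_6 = Round(s_5, k_5) = 0x36C
s_7 = Round(s_6, k_6) = 0x5B0
s_8 = Round(s_7, k_7) = 0xCC9

0xCC9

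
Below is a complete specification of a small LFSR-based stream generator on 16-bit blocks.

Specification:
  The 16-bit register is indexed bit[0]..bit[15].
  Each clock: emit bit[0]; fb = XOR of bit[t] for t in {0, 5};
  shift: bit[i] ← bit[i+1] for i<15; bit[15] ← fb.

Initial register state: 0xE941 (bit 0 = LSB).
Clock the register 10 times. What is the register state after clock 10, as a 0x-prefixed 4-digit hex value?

reg_0 = 0xE941
clock 1: out=1, reg = 0xF4A0
clock 2: out=0, reg = 0xFA50
clock 3: out=0, reg = 0x7D28
clock 4: out=0, reg = 0xBE94
clock 5: out=0, reg = 0x5F4A
clock 6: out=0, reg = 0x2FA5
clock 7: out=1, reg = 0x17D2
clock 8: out=0, reg = 0x0BE9
clock 9: out=1, reg = 0x05F4
clock 10: out=0, reg = 0x82FA

0x82FA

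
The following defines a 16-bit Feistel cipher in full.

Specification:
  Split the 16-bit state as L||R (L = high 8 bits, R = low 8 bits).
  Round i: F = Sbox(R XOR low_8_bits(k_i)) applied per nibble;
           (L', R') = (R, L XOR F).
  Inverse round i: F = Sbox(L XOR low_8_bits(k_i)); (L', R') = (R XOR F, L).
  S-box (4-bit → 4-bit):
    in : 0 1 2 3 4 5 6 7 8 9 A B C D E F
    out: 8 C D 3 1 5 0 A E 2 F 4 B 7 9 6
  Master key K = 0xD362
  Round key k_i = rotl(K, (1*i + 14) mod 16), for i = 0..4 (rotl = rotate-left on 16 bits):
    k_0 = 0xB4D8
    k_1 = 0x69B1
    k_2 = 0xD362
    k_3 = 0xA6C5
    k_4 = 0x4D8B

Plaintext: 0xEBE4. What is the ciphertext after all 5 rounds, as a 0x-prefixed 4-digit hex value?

0x87B4

s_0 = plaintext = 0xEBE4
s_1 = Round(s_0, k_0) = 0xE4D0
s_2 = Round(s_1, k_1) = 0xD0E8
s_3 = Round(s_2, k_2) = 0xE83F
s_4 = Round(s_3, k_3) = 0x3F87
s_5 = Round(s_4, k_4) = 0x87B4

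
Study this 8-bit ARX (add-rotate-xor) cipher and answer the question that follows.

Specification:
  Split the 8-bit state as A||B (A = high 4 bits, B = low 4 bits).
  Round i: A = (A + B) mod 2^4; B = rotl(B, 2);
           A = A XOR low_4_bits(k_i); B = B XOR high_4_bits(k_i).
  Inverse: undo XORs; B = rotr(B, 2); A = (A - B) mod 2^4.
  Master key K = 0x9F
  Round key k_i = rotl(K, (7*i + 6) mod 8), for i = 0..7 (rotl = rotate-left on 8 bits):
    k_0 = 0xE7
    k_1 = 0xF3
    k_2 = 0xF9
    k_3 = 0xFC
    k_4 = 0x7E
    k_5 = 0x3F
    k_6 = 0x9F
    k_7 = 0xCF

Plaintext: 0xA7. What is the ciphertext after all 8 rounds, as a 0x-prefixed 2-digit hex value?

0x37

s_0 = plaintext = 0xA7
s_1 = Round(s_0, k_0) = 0x63
s_2 = Round(s_1, k_1) = 0xA3
s_3 = Round(s_2, k_2) = 0x43
s_4 = Round(s_3, k_3) = 0xB3
s_5 = Round(s_4, k_4) = 0x0B
s_6 = Round(s_5, k_5) = 0x4D
s_7 = Round(s_6, k_6) = 0xEE
s_8 = Round(s_7, k_7) = 0x37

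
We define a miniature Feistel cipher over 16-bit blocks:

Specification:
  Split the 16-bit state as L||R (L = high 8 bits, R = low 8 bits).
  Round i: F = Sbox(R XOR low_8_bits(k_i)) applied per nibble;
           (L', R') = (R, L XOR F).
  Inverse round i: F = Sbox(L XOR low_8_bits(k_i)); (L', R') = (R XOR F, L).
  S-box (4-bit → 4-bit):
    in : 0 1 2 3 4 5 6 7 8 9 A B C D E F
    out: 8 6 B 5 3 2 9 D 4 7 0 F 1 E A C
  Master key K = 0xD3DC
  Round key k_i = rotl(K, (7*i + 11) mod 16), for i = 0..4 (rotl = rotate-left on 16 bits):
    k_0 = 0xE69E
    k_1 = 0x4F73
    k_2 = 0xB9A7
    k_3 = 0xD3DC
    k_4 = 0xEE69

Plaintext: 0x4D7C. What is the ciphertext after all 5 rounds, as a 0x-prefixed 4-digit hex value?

s_0 = plaintext = 0x4D7C
s_1 = Round(s_0, k_0) = 0x7CE6
s_2 = Round(s_1, k_1) = 0xE60E
s_3 = Round(s_2, k_2) = 0x0EE1
s_4 = Round(s_3, k_3) = 0xE150
s_5 = Round(s_4, k_4) = 0x50B6

0x50B6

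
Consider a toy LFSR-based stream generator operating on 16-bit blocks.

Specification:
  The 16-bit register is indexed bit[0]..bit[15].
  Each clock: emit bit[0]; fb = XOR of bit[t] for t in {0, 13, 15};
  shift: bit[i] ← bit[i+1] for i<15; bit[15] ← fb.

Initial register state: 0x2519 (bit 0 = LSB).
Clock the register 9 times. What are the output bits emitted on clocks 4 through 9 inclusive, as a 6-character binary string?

110001

reg_0 = 0x2519
clock 1: out=1, reg = 0x128C
clock 2: out=0, reg = 0x0946
clock 3: out=0, reg = 0x04A3
clock 4: out=1, reg = 0x8251
clock 5: out=1, reg = 0x4128
clock 6: out=0, reg = 0x2094
clock 7: out=0, reg = 0x904A
clock 8: out=0, reg = 0xC825
clock 9: out=1, reg = 0x6412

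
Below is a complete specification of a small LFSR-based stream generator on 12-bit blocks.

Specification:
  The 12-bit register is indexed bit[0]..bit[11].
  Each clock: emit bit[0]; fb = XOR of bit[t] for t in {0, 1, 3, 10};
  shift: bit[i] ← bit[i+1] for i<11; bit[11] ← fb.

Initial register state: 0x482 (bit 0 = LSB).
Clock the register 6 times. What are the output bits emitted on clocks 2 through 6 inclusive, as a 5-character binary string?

reg_0 = 0x482
clock 1: out=0, reg = 0x241
clock 2: out=1, reg = 0x920
clock 3: out=0, reg = 0x490
clock 4: out=0, reg = 0xA48
clock 5: out=0, reg = 0xD24
clock 6: out=0, reg = 0xE92

10000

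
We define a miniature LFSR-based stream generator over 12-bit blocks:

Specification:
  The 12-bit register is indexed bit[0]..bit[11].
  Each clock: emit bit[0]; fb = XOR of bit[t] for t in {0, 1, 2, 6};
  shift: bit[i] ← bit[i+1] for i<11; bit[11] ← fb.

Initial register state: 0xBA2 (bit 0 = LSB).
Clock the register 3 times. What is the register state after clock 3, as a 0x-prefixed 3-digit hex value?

reg_0 = 0xBA2
clock 1: out=0, reg = 0xDD1
clock 2: out=1, reg = 0x6E8
clock 3: out=0, reg = 0xB74

0xB74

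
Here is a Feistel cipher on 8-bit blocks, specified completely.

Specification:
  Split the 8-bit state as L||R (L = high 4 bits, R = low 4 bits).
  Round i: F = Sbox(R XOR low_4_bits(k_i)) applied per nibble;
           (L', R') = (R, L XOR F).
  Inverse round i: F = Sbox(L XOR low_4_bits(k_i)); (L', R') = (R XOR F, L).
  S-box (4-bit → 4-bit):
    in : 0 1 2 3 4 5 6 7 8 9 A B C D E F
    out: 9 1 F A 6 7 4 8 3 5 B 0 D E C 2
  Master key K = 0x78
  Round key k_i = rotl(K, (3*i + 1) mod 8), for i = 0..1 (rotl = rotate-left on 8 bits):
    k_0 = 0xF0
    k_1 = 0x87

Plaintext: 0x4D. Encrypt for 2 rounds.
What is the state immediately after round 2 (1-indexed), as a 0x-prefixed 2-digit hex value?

s_0 = plaintext = 0x4D
s_1 = Round(s_0, k_0) = 0xDA
s_2 = Round(s_1, k_1) = 0xA3

0xA3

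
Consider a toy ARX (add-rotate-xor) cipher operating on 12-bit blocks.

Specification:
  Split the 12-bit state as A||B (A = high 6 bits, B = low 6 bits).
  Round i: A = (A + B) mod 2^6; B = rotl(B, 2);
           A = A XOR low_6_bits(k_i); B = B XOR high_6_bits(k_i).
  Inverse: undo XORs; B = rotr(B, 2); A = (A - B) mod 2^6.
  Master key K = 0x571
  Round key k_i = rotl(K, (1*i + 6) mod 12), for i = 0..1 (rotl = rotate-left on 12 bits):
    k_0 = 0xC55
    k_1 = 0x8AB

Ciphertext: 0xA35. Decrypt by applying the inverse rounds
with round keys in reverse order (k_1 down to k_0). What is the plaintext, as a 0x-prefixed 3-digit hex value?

0x681

s_0 = ciphertext = 0xA35
s_1 = InvRound(s_0, k_1) = 0x3B5
s_2 = InvRound(s_1, k_0) = 0x681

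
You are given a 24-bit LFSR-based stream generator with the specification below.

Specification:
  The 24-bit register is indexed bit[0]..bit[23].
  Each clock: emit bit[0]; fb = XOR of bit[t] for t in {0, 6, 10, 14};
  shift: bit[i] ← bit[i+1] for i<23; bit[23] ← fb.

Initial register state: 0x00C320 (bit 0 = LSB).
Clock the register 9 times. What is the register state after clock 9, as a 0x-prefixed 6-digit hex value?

reg_0 = 0x00C320
clock 1: out=0, reg = 0x806190
clock 2: out=0, reg = 0xC030C8
clock 3: out=0, reg = 0xE01864
clock 4: out=0, reg = 0xF00C32
clock 5: out=0, reg = 0xF80619
clock 6: out=1, reg = 0x7C030C
clock 7: out=0, reg = 0x3E0186
clock 8: out=0, reg = 0x1F00C3
clock 9: out=1, reg = 0x0F8061

0x0F8061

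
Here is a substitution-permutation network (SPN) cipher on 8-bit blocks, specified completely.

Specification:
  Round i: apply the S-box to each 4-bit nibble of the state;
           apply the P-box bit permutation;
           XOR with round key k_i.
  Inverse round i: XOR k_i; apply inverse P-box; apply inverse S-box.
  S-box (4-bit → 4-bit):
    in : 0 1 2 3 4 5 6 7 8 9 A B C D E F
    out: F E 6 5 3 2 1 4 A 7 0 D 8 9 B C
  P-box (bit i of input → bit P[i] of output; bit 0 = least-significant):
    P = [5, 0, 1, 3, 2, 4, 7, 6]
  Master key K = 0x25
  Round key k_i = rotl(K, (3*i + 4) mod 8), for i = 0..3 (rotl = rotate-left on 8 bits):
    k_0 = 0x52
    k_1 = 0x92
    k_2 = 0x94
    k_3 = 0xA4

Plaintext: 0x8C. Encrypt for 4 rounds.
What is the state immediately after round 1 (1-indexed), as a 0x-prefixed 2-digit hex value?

0x0A

s_0 = plaintext = 0x8C
s_1 = Round(s_0, k_0) = 0x0A
s_2 = Round(s_1, k_1) = 0x46
s_3 = Round(s_2, k_2) = 0xA0
s_4 = Round(s_3, k_3) = 0x8F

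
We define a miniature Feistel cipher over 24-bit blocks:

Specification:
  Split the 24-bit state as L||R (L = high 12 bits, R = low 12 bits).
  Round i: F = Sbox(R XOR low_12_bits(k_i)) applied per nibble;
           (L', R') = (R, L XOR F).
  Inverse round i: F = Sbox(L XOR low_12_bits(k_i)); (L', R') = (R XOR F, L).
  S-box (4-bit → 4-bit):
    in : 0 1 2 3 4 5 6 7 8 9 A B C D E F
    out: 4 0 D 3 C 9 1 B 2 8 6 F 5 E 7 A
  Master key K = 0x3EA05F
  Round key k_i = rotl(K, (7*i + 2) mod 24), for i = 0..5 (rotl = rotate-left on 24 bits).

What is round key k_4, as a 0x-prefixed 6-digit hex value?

0xA817CF

K = 0x3EA05F
k_0 = rotl(K, (7*0+2) mod 24) = rotl(K, 2) = 0xFA817C
k_1 = rotl(K, (7*1+2) mod 24) = rotl(K, 9) = 0x40BE7D
k_2 = rotl(K, (7*2+2) mod 24) = rotl(K, 16) = 0x5F3EA0
k_3 = rotl(K, (7*3+2) mod 24) = rotl(K, 23) = 0x9F502F
k_4 = rotl(K, (7*4+2) mod 24) = rotl(K, 6) = 0xA817CF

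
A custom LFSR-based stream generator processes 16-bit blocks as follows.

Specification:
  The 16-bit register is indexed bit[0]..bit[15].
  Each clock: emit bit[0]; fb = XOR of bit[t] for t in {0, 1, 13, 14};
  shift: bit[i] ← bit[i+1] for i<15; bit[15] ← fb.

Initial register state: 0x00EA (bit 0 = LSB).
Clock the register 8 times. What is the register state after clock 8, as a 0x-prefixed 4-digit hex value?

0x6B00

reg_0 = 0x00EA
clock 1: out=0, reg = 0x8075
clock 2: out=1, reg = 0xC03A
clock 3: out=0, reg = 0x601D
clock 4: out=1, reg = 0xB00E
clock 5: out=0, reg = 0x5807
clock 6: out=1, reg = 0xAC03
clock 7: out=1, reg = 0xD601
clock 8: out=1, reg = 0x6B00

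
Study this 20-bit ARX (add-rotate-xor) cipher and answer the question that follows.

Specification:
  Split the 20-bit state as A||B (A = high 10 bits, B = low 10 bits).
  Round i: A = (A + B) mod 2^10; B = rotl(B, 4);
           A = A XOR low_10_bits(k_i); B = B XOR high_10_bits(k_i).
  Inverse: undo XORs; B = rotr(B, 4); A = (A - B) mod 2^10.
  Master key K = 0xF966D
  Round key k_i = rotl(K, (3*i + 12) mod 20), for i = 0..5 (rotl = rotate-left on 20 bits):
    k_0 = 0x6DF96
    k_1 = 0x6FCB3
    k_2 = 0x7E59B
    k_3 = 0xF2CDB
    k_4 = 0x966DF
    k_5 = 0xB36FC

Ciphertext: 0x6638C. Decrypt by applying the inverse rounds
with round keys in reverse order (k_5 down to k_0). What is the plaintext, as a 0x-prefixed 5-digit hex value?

0x114EA

s_0 = ciphertext = 0x6638C
s_1 = InvRound(s_0, k_5) = 0xC4054
s_2 = InvRound(s_1, k_4) = 0x9BF60
s_3 = InvRound(s_2, k_3) = 0xFAACA
s_4 = InvRound(s_3, k_2) = 0x5F8F3
s_5 = InvRound(s_4, k_1) = 0xAE714
s_6 = InvRound(s_5, k_0) = 0x114EA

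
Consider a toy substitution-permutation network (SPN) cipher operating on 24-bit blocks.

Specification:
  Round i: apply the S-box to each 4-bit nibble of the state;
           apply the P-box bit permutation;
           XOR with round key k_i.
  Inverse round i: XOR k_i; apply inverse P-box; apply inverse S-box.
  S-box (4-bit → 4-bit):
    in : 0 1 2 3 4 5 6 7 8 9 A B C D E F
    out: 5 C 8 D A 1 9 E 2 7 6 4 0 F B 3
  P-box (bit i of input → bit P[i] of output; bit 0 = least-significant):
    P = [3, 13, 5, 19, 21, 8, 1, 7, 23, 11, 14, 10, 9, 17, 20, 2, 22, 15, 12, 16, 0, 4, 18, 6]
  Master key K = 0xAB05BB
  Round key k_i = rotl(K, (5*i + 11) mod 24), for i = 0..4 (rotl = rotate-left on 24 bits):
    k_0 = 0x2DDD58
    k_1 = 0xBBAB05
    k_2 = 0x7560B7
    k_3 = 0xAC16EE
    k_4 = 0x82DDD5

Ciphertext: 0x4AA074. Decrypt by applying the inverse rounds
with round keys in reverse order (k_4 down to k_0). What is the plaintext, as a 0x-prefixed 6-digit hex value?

0x901905

s_0 = ciphertext = 0x4AA074
s_1 = InvRound(s_0, k_4) = 0x50CD47
s_2 = InvRound(s_1, k_3) = 0x0909E3
s_3 = InvRound(s_2, k_2) = 0x751AF4
s_4 = InvRound(s_3, k_1) = 0xD98547
s_5 = InvRound(s_4, k_0) = 0x901905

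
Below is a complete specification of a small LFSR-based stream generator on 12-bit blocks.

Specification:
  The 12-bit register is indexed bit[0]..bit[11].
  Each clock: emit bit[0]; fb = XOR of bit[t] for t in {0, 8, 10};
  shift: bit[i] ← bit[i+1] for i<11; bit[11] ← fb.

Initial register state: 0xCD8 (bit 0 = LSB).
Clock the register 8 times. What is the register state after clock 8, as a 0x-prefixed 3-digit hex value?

0x4BC

reg_0 = 0xCD8
clock 1: out=0, reg = 0xE6C
clock 2: out=0, reg = 0xF36
clock 3: out=0, reg = 0x79B
clock 4: out=1, reg = 0xBCD
clock 5: out=1, reg = 0x5E6
clock 6: out=0, reg = 0x2F3
clock 7: out=1, reg = 0x979
clock 8: out=1, reg = 0x4BC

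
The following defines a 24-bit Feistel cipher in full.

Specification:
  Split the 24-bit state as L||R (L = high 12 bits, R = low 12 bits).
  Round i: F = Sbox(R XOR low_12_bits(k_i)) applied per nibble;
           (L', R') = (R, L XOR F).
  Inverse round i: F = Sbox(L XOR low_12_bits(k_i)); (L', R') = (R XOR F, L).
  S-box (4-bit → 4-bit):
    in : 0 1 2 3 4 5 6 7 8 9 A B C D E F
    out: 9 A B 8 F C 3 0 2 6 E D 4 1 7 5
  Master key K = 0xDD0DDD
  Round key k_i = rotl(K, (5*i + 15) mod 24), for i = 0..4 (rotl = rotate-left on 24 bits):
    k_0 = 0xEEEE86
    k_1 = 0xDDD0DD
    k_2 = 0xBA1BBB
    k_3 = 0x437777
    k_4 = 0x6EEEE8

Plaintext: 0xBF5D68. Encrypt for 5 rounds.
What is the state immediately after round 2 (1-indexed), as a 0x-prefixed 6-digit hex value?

0x3825AD

s_0 = plaintext = 0xBF5D68
s_1 = Round(s_0, k_0) = 0xD68382
s_2 = Round(s_1, k_1) = 0x3825AD
s_3 = Round(s_2, k_2) = 0x5AD421
s_4 = Round(s_3, k_3) = 0x421D6E
s_5 = Round(s_4, k_4) = 0xD6EC02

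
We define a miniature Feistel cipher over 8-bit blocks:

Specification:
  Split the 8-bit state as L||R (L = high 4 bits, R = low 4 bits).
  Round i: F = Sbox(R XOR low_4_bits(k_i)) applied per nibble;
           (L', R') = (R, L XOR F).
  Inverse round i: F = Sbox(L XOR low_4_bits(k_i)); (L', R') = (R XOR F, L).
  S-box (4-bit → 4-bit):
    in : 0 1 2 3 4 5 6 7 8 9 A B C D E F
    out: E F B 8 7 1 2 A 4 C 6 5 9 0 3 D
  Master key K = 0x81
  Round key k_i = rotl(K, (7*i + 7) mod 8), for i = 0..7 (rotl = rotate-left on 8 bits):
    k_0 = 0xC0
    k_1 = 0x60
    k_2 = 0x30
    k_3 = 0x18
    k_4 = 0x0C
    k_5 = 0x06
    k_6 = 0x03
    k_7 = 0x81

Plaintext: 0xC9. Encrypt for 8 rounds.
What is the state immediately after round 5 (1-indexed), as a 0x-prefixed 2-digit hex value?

s_0 = plaintext = 0xC9
s_1 = Round(s_0, k_0) = 0x90
s_2 = Round(s_1, k_1) = 0x07
s_3 = Round(s_2, k_2) = 0x7A
s_4 = Round(s_3, k_3) = 0xAC
s_5 = Round(s_4, k_4) = 0xC4
s_6 = Round(s_5, k_5) = 0x47
s_7 = Round(s_6, k_6) = 0x73
s_8 = Round(s_7, k_7) = 0x3C

0xC4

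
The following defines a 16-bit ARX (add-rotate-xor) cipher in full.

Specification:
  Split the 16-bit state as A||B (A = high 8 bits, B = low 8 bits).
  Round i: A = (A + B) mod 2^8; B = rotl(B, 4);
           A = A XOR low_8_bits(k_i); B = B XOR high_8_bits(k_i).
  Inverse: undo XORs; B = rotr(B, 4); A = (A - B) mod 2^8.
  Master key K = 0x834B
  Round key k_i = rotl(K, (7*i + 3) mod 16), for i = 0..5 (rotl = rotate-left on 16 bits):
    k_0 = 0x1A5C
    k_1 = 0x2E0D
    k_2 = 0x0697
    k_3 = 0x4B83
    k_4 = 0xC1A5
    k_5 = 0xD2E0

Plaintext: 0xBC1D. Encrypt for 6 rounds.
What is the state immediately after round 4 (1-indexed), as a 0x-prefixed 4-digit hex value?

0x24B9

s_0 = plaintext = 0xBC1D
s_1 = Round(s_0, k_0) = 0x85CB
s_2 = Round(s_1, k_1) = 0x5D92
s_3 = Round(s_2, k_2) = 0x782F
s_4 = Round(s_3, k_3) = 0x24B9
s_5 = Round(s_4, k_4) = 0x785A
s_6 = Round(s_5, k_5) = 0x3277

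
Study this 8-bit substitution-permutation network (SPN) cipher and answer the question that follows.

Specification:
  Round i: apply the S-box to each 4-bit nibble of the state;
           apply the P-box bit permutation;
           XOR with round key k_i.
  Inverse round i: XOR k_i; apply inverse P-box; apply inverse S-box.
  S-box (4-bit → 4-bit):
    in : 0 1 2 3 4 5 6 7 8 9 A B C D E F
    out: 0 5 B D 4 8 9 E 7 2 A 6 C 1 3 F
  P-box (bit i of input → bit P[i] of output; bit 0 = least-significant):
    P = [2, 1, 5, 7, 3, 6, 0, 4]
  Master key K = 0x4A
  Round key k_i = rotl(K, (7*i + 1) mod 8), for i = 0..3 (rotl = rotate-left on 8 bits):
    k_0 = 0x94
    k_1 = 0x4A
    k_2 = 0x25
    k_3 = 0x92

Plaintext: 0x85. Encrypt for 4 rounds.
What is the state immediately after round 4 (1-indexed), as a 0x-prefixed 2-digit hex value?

s_0 = plaintext = 0x85
s_1 = Round(s_0, k_0) = 0x5D
s_2 = Round(s_1, k_1) = 0x5E
s_3 = Round(s_2, k_2) = 0x33
s_4 = Round(s_3, k_3) = 0x2F

0x2F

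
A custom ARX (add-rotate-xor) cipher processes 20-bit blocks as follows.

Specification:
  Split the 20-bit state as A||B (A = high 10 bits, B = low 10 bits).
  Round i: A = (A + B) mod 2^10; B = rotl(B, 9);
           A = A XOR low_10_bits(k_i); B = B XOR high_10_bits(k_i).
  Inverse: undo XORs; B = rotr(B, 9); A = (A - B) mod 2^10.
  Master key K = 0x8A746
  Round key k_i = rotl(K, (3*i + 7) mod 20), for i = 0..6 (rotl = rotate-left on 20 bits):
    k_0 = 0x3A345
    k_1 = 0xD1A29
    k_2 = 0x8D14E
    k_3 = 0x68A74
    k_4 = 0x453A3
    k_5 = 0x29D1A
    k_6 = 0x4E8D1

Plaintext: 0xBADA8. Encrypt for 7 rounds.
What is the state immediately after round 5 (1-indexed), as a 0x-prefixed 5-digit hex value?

s_0 = plaintext = 0xBADA8
s_1 = Round(s_0, k_0) = 0xF583C
s_2 = Round(s_1, k_1) = 0x8EF58
s_3 = Round(s_2, k_2) = 0x37798
s_4 = Round(s_3, k_3) = 0x8046E
s_5 = Round(s_4, k_4) = 0x73123
s_6 = Round(s_5, k_5) = 0xFD636
s_7 = Round(s_6, k_6) = 0xBE821

0x73123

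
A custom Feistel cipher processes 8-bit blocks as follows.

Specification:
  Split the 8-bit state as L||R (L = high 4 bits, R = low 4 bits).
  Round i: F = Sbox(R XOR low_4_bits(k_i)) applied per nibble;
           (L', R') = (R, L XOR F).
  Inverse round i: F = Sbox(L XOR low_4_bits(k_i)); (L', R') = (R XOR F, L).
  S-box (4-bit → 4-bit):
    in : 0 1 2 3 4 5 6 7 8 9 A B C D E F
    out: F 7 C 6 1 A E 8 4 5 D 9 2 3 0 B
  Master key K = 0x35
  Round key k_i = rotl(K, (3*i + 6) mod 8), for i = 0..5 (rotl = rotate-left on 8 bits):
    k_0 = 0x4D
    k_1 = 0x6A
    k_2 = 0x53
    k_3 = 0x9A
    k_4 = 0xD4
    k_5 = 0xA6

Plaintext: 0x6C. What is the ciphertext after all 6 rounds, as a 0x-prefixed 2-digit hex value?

0x60

s_0 = plaintext = 0x6C
s_1 = Round(s_0, k_0) = 0xC1
s_2 = Round(s_1, k_1) = 0x15
s_3 = Round(s_2, k_2) = 0x5F
s_4 = Round(s_3, k_3) = 0xFF
s_5 = Round(s_4, k_4) = 0xF6
s_6 = Round(s_5, k_5) = 0x60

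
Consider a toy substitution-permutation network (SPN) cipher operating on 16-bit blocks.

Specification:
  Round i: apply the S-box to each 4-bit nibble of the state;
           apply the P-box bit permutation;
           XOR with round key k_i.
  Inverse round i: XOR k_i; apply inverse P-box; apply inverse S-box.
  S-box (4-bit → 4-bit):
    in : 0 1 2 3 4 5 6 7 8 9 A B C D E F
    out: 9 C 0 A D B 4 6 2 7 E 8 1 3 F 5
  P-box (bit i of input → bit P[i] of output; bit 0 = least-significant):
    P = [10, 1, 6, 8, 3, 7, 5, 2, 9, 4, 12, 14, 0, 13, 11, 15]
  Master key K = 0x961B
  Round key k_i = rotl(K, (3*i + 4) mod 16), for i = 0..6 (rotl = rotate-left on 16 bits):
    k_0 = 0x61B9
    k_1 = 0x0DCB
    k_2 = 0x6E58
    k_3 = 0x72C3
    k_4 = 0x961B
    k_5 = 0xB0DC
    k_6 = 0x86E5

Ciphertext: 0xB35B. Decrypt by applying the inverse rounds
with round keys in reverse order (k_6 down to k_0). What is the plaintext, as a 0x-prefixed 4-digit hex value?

s_0 = ciphertext = 0xB35B
s_1 = InvRound(s_0, k_6) = 0x87E5
s_2 = InvRound(s_1, k_5) = 0xD9F0
s_3 = InvRound(s_2, k_4) = 0xF09E
s_4 = InvRound(s_3, k_3) = 0x0D06
s_5 = InvRound(s_4, k_2) = 0x850A
s_6 = InvRound(s_5, k_1) = 0x4286
s_7 = InvRound(s_6, k_0) = 0xDD43

0xDD43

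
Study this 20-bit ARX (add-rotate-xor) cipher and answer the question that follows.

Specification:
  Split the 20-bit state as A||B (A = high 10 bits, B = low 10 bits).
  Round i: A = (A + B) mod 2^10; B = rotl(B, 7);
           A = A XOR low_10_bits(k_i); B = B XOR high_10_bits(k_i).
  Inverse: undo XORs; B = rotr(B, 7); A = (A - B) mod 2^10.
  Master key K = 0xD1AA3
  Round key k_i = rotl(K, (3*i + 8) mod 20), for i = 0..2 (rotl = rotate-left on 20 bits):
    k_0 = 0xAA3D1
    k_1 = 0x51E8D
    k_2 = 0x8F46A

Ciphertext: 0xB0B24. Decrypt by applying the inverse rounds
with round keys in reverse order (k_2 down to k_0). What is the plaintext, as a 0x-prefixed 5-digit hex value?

s_0 = ciphertext = 0xB0B24
s_1 = InvRound(s_0, k_2) = 0x778CA
s_2 = InvRound(s_1, k_1) = 0xBA06B
s_3 = InvRound(s_2, k_0) = 0xC721D

0xC721D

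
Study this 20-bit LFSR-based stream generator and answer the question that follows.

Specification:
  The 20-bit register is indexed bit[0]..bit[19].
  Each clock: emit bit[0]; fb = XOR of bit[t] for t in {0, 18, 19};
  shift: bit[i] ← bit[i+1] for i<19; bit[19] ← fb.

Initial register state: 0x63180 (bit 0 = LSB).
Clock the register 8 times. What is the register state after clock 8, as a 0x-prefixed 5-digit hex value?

reg_0 = 0x63180
clock 1: out=0, reg = 0xB18C0
clock 2: out=0, reg = 0xD8C60
clock 3: out=0, reg = 0x6C630
clock 4: out=0, reg = 0xB6318
clock 5: out=0, reg = 0xDB18C
clock 6: out=0, reg = 0x6D8C6
clock 7: out=0, reg = 0xB6C63
clock 8: out=1, reg = 0x5B631

0x5B631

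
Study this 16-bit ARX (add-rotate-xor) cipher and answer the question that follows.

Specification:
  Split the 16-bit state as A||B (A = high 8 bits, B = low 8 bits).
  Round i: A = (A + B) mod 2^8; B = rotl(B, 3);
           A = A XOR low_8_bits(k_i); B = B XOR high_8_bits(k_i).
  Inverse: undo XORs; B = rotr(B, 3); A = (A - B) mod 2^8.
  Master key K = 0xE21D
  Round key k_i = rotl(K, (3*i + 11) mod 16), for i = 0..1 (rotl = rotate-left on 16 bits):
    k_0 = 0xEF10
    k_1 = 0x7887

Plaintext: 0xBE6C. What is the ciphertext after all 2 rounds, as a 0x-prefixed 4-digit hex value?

0x411C

s_0 = plaintext = 0xBE6C
s_1 = Round(s_0, k_0) = 0x3A8C
s_2 = Round(s_1, k_1) = 0x411C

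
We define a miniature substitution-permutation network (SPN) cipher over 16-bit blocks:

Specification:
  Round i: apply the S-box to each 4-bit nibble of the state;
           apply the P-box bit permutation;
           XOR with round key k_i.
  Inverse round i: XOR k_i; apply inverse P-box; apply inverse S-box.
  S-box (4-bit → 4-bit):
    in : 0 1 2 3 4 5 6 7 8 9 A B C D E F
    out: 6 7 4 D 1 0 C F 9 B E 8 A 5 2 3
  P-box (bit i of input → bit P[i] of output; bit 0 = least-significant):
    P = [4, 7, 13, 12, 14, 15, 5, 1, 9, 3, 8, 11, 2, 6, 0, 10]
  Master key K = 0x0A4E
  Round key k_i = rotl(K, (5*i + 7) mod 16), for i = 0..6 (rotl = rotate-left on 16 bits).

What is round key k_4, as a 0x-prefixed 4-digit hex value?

0x7052

K = 0x0A4E
k_0 = rotl(K, (5*0+7) mod 16) = rotl(K, 7) = 0x2705
k_1 = rotl(K, (5*1+7) mod 16) = rotl(K, 12) = 0xE0A4
k_2 = rotl(K, (5*2+7) mod 16) = rotl(K, 1) = 0x149C
k_3 = rotl(K, (5*3+7) mod 16) = rotl(K, 6) = 0x9382
k_4 = rotl(K, (5*4+7) mod 16) = rotl(K, 11) = 0x7052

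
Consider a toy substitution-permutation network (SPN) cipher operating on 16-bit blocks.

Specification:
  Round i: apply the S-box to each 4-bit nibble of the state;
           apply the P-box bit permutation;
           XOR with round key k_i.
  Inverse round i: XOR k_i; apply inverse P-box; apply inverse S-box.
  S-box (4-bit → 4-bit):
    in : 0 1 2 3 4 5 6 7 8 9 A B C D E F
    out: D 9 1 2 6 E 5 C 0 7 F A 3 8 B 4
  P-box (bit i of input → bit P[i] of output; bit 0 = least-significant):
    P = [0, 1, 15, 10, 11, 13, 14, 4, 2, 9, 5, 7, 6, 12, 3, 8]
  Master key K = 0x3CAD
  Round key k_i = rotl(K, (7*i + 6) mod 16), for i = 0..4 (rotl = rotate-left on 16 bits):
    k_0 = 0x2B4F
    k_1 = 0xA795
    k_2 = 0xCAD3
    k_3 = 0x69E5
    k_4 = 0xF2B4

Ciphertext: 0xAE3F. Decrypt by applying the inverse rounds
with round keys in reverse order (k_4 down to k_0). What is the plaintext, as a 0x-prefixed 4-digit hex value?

s_0 = ciphertext = 0xAE3F
s_1 = InvRound(s_0, k_4) = 0x4D6E
s_2 = InvRound(s_1, k_3) = 0xFD3E
s_3 = InvRound(s_2, k_2) = 0xAA31
s_4 = InvRound(s_3, k_1) = 0xD02D
s_5 = InvRound(s_4, k_0) = 0xE494

0xE494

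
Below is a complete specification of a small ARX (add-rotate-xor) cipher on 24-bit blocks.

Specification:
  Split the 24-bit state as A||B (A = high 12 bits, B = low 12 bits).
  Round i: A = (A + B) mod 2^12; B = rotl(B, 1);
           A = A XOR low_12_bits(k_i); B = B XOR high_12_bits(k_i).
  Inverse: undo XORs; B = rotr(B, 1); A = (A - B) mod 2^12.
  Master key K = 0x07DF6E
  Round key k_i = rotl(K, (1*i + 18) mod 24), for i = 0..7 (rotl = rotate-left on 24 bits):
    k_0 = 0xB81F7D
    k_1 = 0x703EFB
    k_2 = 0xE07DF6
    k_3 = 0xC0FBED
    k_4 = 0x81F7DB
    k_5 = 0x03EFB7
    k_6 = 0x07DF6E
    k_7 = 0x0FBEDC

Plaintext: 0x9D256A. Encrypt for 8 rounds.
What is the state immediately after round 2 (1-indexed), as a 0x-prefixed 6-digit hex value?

0xF6D5A9

s_0 = plaintext = 0x9D256A
s_1 = Round(s_0, k_0) = 0x041155
s_2 = Round(s_1, k_1) = 0xF6D5A9
s_3 = Round(s_2, k_2) = 0x8E0555
s_4 = Round(s_3, k_3) = 0x5D86A5
s_5 = Round(s_4, k_4) = 0xBA6555
s_6 = Round(s_5, k_5) = 0xF4CA94
s_7 = Round(s_6, k_6) = 0x68E554
s_8 = Round(s_7, k_7) = 0x53EA53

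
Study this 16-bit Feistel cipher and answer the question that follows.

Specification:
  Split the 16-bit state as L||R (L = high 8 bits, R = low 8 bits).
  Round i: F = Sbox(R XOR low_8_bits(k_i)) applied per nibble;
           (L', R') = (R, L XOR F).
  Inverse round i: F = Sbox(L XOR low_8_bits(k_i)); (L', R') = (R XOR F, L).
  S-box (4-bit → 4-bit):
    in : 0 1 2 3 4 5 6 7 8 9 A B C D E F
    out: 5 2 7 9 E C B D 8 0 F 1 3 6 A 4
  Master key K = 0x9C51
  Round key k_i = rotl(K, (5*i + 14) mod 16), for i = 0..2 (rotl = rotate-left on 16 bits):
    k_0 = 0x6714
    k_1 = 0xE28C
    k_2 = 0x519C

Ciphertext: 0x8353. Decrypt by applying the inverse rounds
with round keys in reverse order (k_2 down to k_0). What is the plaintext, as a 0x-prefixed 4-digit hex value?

0x1CC2

s_0 = ciphertext = 0x8353
s_1 = InvRound(s_0, k_2) = 0x7783
s_2 = InvRound(s_1, k_1) = 0xC277
s_3 = InvRound(s_2, k_0) = 0x1CC2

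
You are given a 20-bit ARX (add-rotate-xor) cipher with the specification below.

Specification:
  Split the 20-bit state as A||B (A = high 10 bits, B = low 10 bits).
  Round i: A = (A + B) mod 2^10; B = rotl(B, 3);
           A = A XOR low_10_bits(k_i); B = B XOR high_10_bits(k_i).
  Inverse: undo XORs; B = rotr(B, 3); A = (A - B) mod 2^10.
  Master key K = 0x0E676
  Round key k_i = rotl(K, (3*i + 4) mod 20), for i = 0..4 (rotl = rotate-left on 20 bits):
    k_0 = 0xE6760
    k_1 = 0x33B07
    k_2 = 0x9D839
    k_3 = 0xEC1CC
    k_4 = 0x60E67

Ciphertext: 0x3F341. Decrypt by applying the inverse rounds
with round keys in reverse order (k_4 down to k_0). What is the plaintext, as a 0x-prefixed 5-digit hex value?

s_0 = ciphertext = 0x3F341
s_1 = InvRound(s_0, k_4) = 0x50D58
s_2 = InvRound(s_1, k_3) = 0x0C85D
s_3 = InvRound(s_2, k_2) = 0x919C5
s_4 = InvRound(s_3, k_1) = 0xE81A1
s_5 = InvRound(s_4, k_0) = 0x1E447

0x1E447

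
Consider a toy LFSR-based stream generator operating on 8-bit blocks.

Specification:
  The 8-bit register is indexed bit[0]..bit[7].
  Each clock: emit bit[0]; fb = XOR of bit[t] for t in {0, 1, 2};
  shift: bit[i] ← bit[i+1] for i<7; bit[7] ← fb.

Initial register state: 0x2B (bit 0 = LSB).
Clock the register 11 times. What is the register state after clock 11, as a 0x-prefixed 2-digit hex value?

0x66

reg_0 = 0x2B
clock 1: out=1, reg = 0x15
clock 2: out=1, reg = 0x0A
clock 3: out=0, reg = 0x85
clock 4: out=1, reg = 0x42
clock 5: out=0, reg = 0xA1
clock 6: out=1, reg = 0xD0
clock 7: out=0, reg = 0x68
clock 8: out=0, reg = 0x34
clock 9: out=0, reg = 0x9A
clock 10: out=0, reg = 0xCD
clock 11: out=1, reg = 0x66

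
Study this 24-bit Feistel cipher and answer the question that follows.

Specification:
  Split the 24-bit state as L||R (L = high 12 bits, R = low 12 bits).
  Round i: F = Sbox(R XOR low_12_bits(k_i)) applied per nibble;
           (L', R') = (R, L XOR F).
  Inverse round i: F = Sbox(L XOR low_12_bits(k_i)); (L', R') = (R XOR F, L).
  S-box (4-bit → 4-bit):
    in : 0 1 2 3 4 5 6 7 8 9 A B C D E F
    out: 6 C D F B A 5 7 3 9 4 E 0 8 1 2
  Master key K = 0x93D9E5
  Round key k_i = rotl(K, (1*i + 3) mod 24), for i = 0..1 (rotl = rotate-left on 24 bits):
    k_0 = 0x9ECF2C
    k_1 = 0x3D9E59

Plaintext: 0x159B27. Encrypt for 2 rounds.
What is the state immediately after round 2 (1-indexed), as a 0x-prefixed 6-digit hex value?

s_0 = plaintext = 0x159B27
s_1 = Round(s_0, k_0) = 0xB27A37
s_2 = Round(s_1, k_1) = 0xA37076

0xA37076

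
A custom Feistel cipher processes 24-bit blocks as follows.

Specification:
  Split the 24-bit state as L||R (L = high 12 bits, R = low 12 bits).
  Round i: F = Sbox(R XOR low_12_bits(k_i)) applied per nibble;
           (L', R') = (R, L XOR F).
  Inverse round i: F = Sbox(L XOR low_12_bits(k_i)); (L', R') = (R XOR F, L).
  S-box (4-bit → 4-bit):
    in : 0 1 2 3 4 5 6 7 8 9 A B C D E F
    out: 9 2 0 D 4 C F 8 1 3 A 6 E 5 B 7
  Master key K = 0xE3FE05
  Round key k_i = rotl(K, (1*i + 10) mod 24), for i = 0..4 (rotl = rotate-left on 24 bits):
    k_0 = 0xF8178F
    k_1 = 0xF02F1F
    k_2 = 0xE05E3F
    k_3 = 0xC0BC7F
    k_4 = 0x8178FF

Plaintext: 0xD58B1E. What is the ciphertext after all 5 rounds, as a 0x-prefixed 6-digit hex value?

0x6FBE5B

s_0 = plaintext = 0xD58B1E
s_1 = Round(s_0, k_0) = 0xB1E36A
s_2 = Round(s_1, k_1) = 0x36A592
s_3 = Round(s_2, k_2) = 0x5925CF
s_4 = Round(s_3, k_3) = 0x5CF6FB
s_5 = Round(s_4, k_4) = 0x6FBE5B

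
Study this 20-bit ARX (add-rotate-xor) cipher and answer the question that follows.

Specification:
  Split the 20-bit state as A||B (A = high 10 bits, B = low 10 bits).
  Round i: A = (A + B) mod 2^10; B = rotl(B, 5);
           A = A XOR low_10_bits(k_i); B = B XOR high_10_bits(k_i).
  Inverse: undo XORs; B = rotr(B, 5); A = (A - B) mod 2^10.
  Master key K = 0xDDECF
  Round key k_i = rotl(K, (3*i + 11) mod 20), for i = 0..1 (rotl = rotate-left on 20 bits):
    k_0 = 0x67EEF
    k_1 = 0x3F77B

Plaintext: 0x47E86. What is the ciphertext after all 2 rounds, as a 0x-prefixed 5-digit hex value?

s_0 = plaintext = 0x47E86
s_1 = Round(s_0, k_0) = 0x5294B
s_2 = Round(s_1, k_1) = 0x7B997

0x7B997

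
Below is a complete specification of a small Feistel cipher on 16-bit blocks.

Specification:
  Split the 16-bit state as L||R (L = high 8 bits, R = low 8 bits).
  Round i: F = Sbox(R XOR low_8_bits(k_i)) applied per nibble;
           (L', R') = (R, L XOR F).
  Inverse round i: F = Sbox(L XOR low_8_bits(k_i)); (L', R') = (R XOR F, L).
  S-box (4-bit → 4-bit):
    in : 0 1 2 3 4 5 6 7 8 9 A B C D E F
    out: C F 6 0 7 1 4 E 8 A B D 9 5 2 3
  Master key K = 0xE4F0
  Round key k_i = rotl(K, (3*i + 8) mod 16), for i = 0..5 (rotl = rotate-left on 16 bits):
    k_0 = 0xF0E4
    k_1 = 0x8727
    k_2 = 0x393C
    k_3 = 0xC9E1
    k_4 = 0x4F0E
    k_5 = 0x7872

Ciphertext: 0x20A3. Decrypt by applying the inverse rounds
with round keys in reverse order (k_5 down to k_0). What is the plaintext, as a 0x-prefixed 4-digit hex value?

0xA848

s_0 = ciphertext = 0x20A3
s_1 = InvRound(s_0, k_5) = 0xB520
s_2 = InvRound(s_1, k_4) = 0xFDB5
s_3 = InvRound(s_2, k_3) = 0x4CFD
s_4 = InvRound(s_3, k_2) = 0x114C
s_5 = InvRound(s_4, k_1) = 0x4811
s_6 = InvRound(s_5, k_0) = 0xA848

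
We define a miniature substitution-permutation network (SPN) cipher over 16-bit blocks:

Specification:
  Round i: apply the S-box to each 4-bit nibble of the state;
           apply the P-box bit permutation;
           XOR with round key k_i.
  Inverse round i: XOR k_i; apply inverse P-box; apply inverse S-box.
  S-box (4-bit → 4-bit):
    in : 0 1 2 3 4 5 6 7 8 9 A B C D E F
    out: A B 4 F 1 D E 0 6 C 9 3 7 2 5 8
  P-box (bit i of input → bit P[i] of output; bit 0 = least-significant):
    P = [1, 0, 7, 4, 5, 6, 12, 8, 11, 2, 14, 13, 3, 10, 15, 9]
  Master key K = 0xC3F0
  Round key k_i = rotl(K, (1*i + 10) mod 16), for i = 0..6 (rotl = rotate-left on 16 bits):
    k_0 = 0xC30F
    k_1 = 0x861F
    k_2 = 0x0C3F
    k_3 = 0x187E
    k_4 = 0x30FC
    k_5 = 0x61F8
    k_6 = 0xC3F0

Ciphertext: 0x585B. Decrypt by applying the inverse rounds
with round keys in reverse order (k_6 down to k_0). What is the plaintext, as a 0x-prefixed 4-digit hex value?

0xD896

s_0 = ciphertext = 0x585B
s_1 = InvRound(s_0, k_6) = 0x545C
s_2 = InvRound(s_1, k_5) = 0xD052
s_3 = InvRound(s_2, k_4) = 0xE64E
s_4 = InvRound(s_3, k_3) = 0x65EF
s_5 = InvRound(s_4, k_2) = 0x7509
s_6 = InvRound(s_5, k_1) = 0x969A
s_7 = InvRound(s_6, k_0) = 0xD896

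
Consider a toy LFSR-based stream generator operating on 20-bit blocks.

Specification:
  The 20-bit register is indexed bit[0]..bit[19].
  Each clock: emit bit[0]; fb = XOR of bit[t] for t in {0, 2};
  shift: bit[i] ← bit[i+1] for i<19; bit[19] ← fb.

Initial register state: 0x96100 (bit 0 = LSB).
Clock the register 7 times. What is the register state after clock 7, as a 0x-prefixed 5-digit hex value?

0x812C2

reg_0 = 0x96100
clock 1: out=0, reg = 0x4B080
clock 2: out=0, reg = 0x25840
clock 3: out=0, reg = 0x12C20
clock 4: out=0, reg = 0x09610
clock 5: out=0, reg = 0x04B08
clock 6: out=0, reg = 0x02584
clock 7: out=0, reg = 0x812C2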